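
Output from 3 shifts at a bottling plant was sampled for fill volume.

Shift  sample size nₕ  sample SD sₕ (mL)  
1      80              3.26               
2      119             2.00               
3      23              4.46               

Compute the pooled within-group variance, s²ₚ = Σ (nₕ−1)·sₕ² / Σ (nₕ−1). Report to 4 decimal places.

7.9872

1: (80−1)·3.26² = 79·10.6276 = 839.5804
2: (119−1)·2.00² = 118·4 = 472
3: (23−1)·4.46² = 22·19.8916 = 437.6152
Numerator = 1749.1956; denominator = Σ(nₕ−1) = 219.
s²ₚ = 1749.1956/219 = 7.987195... → 7.9872.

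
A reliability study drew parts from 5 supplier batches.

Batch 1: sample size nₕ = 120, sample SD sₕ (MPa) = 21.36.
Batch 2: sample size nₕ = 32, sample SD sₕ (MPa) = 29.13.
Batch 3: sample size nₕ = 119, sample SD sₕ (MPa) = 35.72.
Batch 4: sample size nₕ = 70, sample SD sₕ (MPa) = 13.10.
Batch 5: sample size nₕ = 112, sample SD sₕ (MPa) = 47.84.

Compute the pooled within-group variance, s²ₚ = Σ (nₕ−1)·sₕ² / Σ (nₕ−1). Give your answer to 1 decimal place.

1109.5

1: (120−1)·21.36² = 119·456.2496 = 54293.7024
2: (32−1)·29.13² = 31·848.5569 = 26305.2639
3: (119−1)·35.72² = 118·1275.9184 = 150558.3712
4: (70−1)·13.10² = 69·171.61 = 11841.09
5: (112−1)·47.84² = 111·2288.6656 = 254041.8816
Numerator = 497040.3091; denominator = Σ(nₕ−1) = 448.
s²ₚ = 497040.3091/448 = 1109.465... → 1109.5.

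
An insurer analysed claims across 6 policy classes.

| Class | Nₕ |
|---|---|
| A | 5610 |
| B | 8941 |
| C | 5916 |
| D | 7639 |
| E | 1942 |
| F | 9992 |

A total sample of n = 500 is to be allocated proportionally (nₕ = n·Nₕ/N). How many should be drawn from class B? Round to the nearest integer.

112

Share of class B = 8941/40040 = 0.22330.
Allocate 500 × 0.22330 = 111.651... → 112.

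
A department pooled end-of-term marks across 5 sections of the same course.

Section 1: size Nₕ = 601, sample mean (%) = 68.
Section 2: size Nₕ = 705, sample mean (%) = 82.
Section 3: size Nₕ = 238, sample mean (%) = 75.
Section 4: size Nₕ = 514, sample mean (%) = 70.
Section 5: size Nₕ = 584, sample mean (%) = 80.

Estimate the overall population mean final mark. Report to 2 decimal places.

75.41

N = 2642; weights Wₕ = Nₕ/N = (0.2275, 0.2668, 0.0901, 0.1945, 0.2210).
x̄_st = Σ Wₕ·x̄ₕ = 0.2275·68 + 0.2668·82 + 0.0901·75 + 0.1945·70 + 0.2210·80 ≈ 75.4080...
→ 75.41.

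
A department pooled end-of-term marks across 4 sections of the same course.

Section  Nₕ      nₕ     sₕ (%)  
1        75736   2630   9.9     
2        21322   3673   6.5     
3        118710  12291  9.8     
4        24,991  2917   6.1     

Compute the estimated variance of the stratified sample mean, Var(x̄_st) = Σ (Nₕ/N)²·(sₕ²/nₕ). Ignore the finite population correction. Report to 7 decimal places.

0.0058150

N = 240759; Wₕ = Nₕ/N.
section 1: (75736/240759)²·9.9²/2630 = 0.0036876892
section 2: (21322/240759)²·6.5²/3673 = 0.0000902187
section 3: (118710/240759)²·9.8²/12291 = 0.0018996539
section 4: (24991/240759)²·6.1²/2917 = 0.0001374439
Sum = 0.0058150057 → 0.0058150.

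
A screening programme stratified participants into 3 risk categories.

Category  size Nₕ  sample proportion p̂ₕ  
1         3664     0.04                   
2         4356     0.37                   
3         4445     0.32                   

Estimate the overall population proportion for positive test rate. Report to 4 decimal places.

0.2552

N = 3664 + 4356 + 4445 = 12465.
Overall proportion = Σ (Nₕ/N)·p̂ₕ.
Σ Nₕp̂ₕ = 146.56 + 1611.72 + 1422.4 = 3180.68.
3180.68 / 12465 = 0.255169... → 0.2552.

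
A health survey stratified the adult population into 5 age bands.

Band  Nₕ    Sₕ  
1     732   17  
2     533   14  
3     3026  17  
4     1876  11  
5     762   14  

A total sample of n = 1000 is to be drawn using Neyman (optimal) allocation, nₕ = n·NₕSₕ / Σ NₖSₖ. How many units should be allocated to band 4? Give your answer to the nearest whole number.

201

1: NₕSₕ = 732·17 = 12444
2: NₕSₕ = 533·14 = 7462
3: NₕSₕ = 3026·17 = 51442
4: NₕSₕ = 1876·11 = 20636
5: NₕSₕ = 762·14 = 10668
Σ NₕSₕ = 102652.
n_4 = 1000·20636/102652 = 201.029... → 201.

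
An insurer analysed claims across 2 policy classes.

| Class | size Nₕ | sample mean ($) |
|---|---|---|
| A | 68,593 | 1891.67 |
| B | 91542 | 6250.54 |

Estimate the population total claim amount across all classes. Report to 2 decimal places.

701942252.99

A: 68593·1891.67 = 129755320.31
B: 91542·6250.54 = 572186932.68
τ̂ = Σ Nₕx̄ₕ = 701942252.99.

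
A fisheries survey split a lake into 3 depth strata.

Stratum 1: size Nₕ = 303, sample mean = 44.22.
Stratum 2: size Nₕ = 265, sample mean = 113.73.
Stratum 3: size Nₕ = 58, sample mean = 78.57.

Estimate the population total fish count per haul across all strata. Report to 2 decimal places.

48094.17

1: 303·44.22 = 13398.66
2: 265·113.73 = 30138.45
3: 58·78.57 = 4557.06
τ̂ = Σ Nₕx̄ₕ = 48094.17.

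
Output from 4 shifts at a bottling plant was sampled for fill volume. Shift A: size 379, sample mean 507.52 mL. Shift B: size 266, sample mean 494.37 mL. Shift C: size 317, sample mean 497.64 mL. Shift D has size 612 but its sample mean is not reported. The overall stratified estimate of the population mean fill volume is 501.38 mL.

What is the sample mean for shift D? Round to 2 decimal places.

502.56

Σ Nₕx̄ₕ = N·μ, so 612·x̄_D = 1574·501.38 − (379·507.52 + 266·494.37 + 317·497.64).
= 789172.12 − 481604.38 = 307567.74.
x̄_D = 307567.74 / 612 = 502.5617... → 502.56.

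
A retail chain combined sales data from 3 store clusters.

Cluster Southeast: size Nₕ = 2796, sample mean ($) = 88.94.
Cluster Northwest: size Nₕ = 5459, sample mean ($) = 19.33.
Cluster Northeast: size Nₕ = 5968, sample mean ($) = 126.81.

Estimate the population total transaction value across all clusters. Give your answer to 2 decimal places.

1111000.79

Estimate total by summing Nₕ·x̄ₕ over strata.
2796·88.94 + 5459·19.33 + 5968·126.81 = 248676.24 + 105522.47 + 756802.08 = 1111000.79.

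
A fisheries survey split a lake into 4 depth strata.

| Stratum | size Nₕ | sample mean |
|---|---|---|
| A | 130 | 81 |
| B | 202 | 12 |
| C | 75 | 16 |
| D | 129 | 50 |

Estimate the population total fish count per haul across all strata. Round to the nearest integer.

20604

A: 130·81 = 10530
B: 202·12 = 2424
C: 75·16 = 1200
D: 129·50 = 6450
τ̂ = Σ Nₕx̄ₕ = 20604.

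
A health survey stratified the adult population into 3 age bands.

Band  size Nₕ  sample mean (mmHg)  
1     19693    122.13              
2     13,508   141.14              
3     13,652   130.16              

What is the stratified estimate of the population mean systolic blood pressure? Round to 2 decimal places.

129.95

x̄_st = (Σ Nₕx̄ₕ) / (Σ Nₕ) = (19693·122.13 + 13508·141.14 + 13652·130.16) / 46853
= 6088569.53 / 46853 = 129.9505... → 129.95.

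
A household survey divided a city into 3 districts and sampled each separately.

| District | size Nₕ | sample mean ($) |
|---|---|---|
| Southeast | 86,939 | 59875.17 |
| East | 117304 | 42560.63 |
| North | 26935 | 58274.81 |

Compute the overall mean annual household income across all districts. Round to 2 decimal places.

N = 86939 + 117304 + 26935 = 231178.
The stratified mean weights each stratum mean by its population share Nₕ/N.
Σ Nₕx̄ₕ = 86939·59875.17 + 117304·42560.63 + 26935·58274.81 = 5205487404.63 + 4992532141.52 + 1569632007.35 = 11767651553.5.
Divide by N: 11767651553.5 / 231178 = 50902.9906... → 50902.99.

50902.99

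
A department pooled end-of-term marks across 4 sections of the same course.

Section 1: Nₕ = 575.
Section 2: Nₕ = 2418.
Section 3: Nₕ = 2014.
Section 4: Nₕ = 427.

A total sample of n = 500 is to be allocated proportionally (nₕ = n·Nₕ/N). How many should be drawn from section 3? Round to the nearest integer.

185

Share of section 3 = 2014/5434 = 0.37063.
Allocate 500 × 0.37063 = 185.315... → 185.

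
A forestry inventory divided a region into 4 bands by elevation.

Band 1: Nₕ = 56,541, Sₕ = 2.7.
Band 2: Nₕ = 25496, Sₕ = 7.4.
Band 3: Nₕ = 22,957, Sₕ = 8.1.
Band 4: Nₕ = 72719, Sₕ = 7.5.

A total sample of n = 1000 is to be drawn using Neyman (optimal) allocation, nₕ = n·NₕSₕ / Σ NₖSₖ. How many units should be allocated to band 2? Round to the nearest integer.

1: NₕSₕ = 56541·2.7 = 152660.7
2: NₕSₕ = 25496·7.4 = 188670.4
3: NₕSₕ = 22957·8.1 = 185951.7
4: NₕSₕ = 72719·7.5 = 545392.5
Σ NₕSₕ = 1072675.3.
n_2 = 1000·188670.4/1072675.3 = 175.888... → 176.

176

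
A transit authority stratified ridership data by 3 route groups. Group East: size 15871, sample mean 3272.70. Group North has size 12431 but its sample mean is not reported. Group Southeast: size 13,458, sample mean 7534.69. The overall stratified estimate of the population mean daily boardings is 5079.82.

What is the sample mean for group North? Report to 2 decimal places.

Σ Nₕx̄ₕ = N·μ, so 12431·x̄_North = 41760·5079.82 − (15871·3272.70 + 13458·7534.69).
= 212133283.2 − 153342879.72 = 58790403.48.
x̄_North = 58790403.48 / 12431 = 4729.3382... → 4729.34.

4729.34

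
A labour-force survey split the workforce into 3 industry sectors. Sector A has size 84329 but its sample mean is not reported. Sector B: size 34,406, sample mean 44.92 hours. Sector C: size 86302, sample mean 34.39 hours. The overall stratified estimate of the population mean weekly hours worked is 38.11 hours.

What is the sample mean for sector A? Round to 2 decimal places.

39.14

Σ Nₕx̄ₕ = N·μ, so 84329·x̄_A = 205037·38.11 − (34406·44.92 + 86302·34.39).
= 7813960.07 − 4513443.3 = 3300516.77.
x̄_A = 3300516.77 / 84329 = 39.1386... → 39.14.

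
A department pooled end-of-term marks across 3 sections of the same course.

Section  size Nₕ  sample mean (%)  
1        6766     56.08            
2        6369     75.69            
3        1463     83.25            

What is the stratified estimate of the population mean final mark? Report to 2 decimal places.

67.36

N = 6766 + 6369 + 1463 = 14598.
Overall mean = Σ (Nₕ/N)·x̄ₕ — weight by population share, not a simple average.
Σ Nₕx̄ₕ = 6766·56.08 + 6369·75.69 + 1463·83.25 = 379437.28 + 482069.61 + 121794.75 = 983301.64.
Divide by N: 983301.64 / 14598 = 67.3587... → 67.36.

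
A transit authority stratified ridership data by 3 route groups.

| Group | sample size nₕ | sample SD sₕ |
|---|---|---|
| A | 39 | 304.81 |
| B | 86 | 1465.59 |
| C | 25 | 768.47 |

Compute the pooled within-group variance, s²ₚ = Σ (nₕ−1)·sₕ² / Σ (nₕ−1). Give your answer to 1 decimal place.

1362447.3

Degrees of freedom: 38 + 85 + 24 = 147.
Σ(nₕ−1)sₕ² = 38·92909.1361 + 85·2147954.0481 + 24·590546.1409 = 200279748.6419.
s²ₚ = 200279748.6419 / 147 = 1362447.270... → 1362447.3.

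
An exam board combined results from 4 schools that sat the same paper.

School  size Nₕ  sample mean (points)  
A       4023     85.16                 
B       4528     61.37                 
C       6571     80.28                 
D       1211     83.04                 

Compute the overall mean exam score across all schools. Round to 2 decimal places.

N = 4023 + 4528 + 6571 + 1211 = 16333.
Weight each subgroup mean by Nₕ/N and sum.
Σ Nₕx̄ₕ = 4023·85.16 + 4528·61.37 + 6571·80.28 + 1211·83.04 = 342598.68 + 277883.36 + 527519.88 + 100561.44 = 1248563.36.
Divide by N: 1248563.36 / 16333 = 76.4442... → 76.44.

76.44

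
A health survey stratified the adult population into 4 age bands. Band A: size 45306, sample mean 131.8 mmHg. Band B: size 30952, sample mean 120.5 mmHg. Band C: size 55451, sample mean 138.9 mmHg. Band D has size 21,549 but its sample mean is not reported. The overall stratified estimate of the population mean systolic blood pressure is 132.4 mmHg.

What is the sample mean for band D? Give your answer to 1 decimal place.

Σ Nₕx̄ₕ = N·μ, so 21549·x̄_D = 153258·132.4 − (45306·131.8 + 30952·120.5 + 55451·138.9).
= 20291359.2 − 17403190.7 = 2888168.5.
x̄_D = 2888168.5 / 21549 = 134.028... → 134.0.

134.0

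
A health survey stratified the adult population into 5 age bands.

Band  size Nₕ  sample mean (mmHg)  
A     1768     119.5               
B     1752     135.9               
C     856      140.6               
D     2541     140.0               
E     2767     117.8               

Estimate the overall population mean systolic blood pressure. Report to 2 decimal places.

x̄_st = (Σ Nₕx̄ₕ) / (Σ Nₕ) = (1768·119.5 + 1752·135.9 + 856·140.6 + 2541·140.0 + 2767·117.8) / 9684
= 1251419 / 9684 = 129.2254... → 129.23.

129.23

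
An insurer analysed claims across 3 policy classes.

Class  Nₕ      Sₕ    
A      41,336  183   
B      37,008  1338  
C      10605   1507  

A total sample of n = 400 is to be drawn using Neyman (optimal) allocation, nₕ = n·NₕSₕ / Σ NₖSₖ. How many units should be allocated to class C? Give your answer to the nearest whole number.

87

Σ NₕSₕ = 41336·183 + 37008·1338 + 10605·1507 = 73062927.
Share for C: 15981735/73062927 = 0.21874.
n_C = 400 × 0.21874 = 87.496... → 87.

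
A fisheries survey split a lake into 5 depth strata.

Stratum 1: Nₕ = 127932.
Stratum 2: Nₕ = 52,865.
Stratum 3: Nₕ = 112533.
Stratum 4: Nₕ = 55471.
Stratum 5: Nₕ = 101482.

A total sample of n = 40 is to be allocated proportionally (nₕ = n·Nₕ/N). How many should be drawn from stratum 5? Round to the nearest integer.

N = 127932 + 52865 + 112533 + 55471 + 101482 = 450283.
n_5 = 40·101482/450283 = 9.015... → 9.

9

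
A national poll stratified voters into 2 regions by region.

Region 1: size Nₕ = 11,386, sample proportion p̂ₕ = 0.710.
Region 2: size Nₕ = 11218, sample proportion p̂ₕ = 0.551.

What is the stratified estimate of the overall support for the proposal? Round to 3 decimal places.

0.631

N = 11386 + 11218 = 22604.
Overall proportion = Σ (Nₕ/N)·p̂ₕ.
Σ Nₕp̂ₕ = 8084.06 + 6181.118 = 14265.178.
14265.178 / 22604 = 0.63109... → 0.631.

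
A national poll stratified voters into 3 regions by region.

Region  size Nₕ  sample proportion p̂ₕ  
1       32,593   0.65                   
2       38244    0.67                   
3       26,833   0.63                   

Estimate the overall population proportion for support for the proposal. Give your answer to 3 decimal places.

N = 32593 + 38244 + 26833 = 97670.
Overall proportion = Σ (Nₕ/N)·p̂ₕ.
Σ Nₕp̂ₕ = 21185.45 + 25623.48 + 16904.79 = 63713.72.
63713.72 / 97670 = 0.65234... → 0.652.

0.652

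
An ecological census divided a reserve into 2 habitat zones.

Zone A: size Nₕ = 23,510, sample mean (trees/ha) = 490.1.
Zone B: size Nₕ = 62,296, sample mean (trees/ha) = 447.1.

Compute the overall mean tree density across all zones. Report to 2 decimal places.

458.88

x̄_st = (Σ Nₕx̄ₕ) / (Σ Nₕ) = (23510·490.1 + 62296·447.1) / 85806
= 39374792.6 / 85806 = 458.8816... → 458.88.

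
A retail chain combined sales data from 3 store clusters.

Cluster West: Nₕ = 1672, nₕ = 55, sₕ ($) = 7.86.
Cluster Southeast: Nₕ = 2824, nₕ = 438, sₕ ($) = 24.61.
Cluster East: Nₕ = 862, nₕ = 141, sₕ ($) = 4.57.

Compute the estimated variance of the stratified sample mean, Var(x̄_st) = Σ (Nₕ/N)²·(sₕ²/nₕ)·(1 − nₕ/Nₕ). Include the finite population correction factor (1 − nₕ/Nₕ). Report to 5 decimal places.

N = 5358. Term for each stratum: Wₕ²sₕ²/nₕ·(1−nₕ/Nₕ).
Var(x̄_st) = 0.10578480 + 0.32454792 + 0.00320664 = 0.43353936 → 0.43354.

0.43354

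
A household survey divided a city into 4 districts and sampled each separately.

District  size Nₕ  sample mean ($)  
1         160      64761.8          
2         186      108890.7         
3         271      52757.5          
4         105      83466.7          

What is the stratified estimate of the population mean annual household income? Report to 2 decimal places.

74344.66

N = 722; weights Wₕ = Nₕ/N = (0.2216, 0.2576, 0.3753, 0.1454).
x̄_st = Σ Wₕ·x̄ₕ = 0.2216·64761.8 + 0.2576·108890.7 + 0.3753·52757.5 + 0.1454·83466.7 ≈ 74344.6596...
→ 74344.66.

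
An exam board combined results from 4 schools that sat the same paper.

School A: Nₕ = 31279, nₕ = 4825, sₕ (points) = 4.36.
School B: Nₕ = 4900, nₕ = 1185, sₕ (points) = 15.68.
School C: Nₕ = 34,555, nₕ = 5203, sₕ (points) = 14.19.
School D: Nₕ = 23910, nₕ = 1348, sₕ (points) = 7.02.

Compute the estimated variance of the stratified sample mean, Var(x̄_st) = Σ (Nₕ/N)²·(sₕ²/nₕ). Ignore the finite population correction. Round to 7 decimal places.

0.0084785

N = 94644. Term for each stratum: Wₕ²sₕ²/nₕ.
Var(x̄_st) = 0.0004303236 + 0.0005561344 + 0.0051587750 + 0.0023332287 = 0.0084784617 → 0.0084785.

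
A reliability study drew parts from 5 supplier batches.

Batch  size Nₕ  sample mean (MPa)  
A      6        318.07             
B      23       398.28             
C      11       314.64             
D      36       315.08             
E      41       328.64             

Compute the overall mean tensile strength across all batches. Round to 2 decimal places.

336.30

x̄_st = (Σ Nₕx̄ₕ) / (Σ Nₕ) = (6·318.07 + 23·398.28 + 11·314.64 + 36·315.08 + 41·328.64) / 117
= 39347.02 / 117 = 336.2993... → 336.30.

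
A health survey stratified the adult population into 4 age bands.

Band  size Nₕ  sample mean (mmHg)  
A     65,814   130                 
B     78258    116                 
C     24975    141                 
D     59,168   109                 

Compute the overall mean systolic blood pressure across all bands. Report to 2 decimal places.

120.96

x̄_st = (Σ Nₕx̄ₕ) / (Σ Nₕ) = (65814·130 + 78258·116 + 24975·141 + 59168·109) / 228215
= 27604535 / 228215 = 120.9585... → 120.96.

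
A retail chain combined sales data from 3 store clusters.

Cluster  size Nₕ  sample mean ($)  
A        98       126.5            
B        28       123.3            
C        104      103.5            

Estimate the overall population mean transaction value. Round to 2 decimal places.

N = 98 + 28 + 104 = 230.
Weight each subgroup mean by Nₕ/N and sum.
Σ Nₕx̄ₕ = 98·126.5 + 28·123.3 + 104·103.5 = 12397 + 3452.4 + 10764 = 26613.4.
Divide by N: 26613.4 / 230 = 115.7104... → 115.71.

115.71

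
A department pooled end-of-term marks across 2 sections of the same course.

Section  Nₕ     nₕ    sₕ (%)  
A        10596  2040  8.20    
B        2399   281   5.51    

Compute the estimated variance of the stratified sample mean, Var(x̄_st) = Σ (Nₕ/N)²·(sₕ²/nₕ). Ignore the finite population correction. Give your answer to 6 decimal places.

N = 12995; Wₕ = Nₕ/N.
section A: (10596/12995)²·8.20²/2040 = 0.021914364
section B: (2399/12995)²·5.51²/281 = 0.003682178
Sum = 0.025596542 → 0.025597.

0.025597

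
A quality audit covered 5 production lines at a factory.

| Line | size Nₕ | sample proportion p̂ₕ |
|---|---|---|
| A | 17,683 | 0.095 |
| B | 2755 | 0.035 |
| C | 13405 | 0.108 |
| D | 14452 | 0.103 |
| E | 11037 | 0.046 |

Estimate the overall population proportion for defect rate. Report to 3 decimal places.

0.088

N = 17683 + 2755 + 13405 + 14452 + 11037 = 59332.
Overall proportion = Σ (Nₕ/N)·p̂ₕ.
Σ Nₕp̂ₕ = 1679.885 + 96.425 + 1447.74 + 1488.556 + 507.702 = 5220.308.
5220.308 / 59332 = 0.08798... → 0.088.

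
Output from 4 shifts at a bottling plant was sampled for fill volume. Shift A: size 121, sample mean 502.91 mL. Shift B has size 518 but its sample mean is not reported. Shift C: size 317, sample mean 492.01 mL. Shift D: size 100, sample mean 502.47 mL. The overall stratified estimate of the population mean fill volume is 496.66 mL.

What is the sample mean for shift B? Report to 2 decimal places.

N = 121 + 518 + 317 + 100 = 1056.
Overall total = μ·N = 496.66·1056 = 524472.96.
Subtract the known strata: 121·502.91 + 317·492.01 + 100·502.47 = 267066.28.
Remaining total for shift B: 524472.96 − 267066.28 = 257406.68.
Divide by its size: 257406.68 / 518 = 496.9241... → 496.92.

496.92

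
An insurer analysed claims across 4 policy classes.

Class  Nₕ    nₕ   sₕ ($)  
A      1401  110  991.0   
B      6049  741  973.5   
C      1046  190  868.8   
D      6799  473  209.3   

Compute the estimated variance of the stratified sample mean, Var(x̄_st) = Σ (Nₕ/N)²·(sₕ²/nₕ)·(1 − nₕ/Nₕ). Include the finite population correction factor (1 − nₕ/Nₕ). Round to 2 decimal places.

276.80

N = 15295. Term for each stratum: Wₕ²sₕ²/nₕ·(1−nₕ/Nₕ).
Var(x̄_st) = 69.02717 + 175.53723 + 15.20521 + 17.02757 = 276.79717 → 276.80.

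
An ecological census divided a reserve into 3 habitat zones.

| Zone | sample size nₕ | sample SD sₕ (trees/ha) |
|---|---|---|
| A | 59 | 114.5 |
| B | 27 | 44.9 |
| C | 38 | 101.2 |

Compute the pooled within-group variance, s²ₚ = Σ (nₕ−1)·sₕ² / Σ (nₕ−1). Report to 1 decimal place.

9849.1

Degrees of freedom: 58 + 26 + 37 = 121.
Σ(nₕ−1)sₕ² = 58·13110.25 + 26·2016.01 + 37·10241.44 = 1191744.04.
s²ₚ = 1191744.04 / 121 = 9849.124... → 9849.1.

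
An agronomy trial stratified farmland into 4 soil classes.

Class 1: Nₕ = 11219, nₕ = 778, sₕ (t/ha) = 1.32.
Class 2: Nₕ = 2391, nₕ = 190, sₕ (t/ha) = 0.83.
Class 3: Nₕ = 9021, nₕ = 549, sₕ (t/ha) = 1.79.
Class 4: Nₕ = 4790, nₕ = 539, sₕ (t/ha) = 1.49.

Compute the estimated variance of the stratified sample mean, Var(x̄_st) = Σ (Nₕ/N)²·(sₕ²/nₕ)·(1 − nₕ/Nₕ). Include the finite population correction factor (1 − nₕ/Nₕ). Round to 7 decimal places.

0.0010790

N = 27421; Wₕ = Nₕ/N.
class 1: (11219/27421)²·1.32²/778·(1 − 778/11219) = 0.0003488976
class 2: (2391/27421)²·0.83²/190·(1 − 190/2391) = 0.0000253767
class 3: (9021/27421)²·1.79²/549·(1 − 549/9021) = 0.0005932091
class 4: (4790/27421)²·1.49²/539·(1 − 539/4790) = 0.0001115434
Sum = 0.0010790267 → 0.0010790.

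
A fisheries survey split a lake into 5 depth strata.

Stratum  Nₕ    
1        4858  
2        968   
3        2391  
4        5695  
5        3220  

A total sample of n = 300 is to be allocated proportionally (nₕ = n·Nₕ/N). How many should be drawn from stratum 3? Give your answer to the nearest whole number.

Share of stratum 3 = 2391/17132 = 0.13956.
Allocate 300 × 0.13956 = 41.869... → 42.

42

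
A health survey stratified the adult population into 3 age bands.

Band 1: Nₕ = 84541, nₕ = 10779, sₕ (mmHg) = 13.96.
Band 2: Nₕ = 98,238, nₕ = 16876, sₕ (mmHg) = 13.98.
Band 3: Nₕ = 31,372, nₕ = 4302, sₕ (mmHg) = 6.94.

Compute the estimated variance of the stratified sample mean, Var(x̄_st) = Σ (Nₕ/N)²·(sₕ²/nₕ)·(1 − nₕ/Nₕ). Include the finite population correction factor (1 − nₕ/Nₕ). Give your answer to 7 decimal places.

N = 214151. Term for each stratum: Wₕ²sₕ²/nₕ·(1−nₕ/Nₕ).
Var(x̄_st) = 0.0024583981 + 0.0020183930 + 0.0002073188 = 0.0046841100 → 0.0046841.

0.0046841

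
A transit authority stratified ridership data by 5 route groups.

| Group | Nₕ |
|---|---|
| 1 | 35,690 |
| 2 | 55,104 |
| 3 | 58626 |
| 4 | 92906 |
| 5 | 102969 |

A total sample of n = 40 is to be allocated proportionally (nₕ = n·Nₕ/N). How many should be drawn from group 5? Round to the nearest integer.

Share of group 5 = 102969/345295 = 0.29821.
Allocate 40 × 0.29821 = 11.928... → 12.

12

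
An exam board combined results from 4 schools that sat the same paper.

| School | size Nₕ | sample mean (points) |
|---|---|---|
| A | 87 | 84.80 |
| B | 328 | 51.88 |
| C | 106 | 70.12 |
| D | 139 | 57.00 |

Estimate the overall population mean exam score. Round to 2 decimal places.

60.23

x̄_st = (Σ Nₕx̄ₕ) / (Σ Nₕ) = (87·84.80 + 328·51.88 + 106·70.12 + 139·57.00) / 660
= 39749.96 / 660 = 60.2272... → 60.23.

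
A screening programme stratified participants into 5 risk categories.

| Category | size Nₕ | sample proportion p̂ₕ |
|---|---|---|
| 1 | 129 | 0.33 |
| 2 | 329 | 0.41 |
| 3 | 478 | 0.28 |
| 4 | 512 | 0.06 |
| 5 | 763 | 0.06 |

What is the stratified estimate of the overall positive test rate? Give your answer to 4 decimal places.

N = 129 + 329 + 478 + 512 + 763 = 2211.
Overall proportion = Σ (Nₕ/N)·p̂ₕ.
Σ Nₕp̂ₕ = 42.57 + 134.89 + 133.84 + 30.72 + 45.78 = 387.8.
387.8 / 2211 = 0.175396... → 0.1754.

0.1754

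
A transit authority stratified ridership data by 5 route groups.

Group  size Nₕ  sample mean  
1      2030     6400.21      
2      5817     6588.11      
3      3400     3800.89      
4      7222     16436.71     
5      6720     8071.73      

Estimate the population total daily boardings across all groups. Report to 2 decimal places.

Population total = Σ Nₕ·x̄ₕ (each stratum's size times its mean).
2030·6400.21 + 5817·6588.11 + 3400·3800.89 + 7222·16436.71 + 6720·8071.73 = 12992426.3 + 38323035.87 + 12923026 + 118705919.62 + 54242025.6 = 237186433.39.

237186433.39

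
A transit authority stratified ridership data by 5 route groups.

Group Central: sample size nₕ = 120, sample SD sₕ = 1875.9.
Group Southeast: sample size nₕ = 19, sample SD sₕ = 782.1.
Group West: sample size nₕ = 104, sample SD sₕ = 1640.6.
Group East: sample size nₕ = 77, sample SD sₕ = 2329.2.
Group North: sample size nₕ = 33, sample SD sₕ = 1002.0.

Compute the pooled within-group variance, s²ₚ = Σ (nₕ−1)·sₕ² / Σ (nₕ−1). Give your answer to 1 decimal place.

3308747.5

Degrees of freedom: 119 + 18 + 103 + 76 + 32 = 348.
Σ(nₕ−1)sₕ² = 119·3519000.81 + 18·611680.41 + 103·2691568.36 + 76·5425172.64 + 32·1004004 = 1151444133.49.
s²ₚ = 1151444133.49 / 348 = 3308747.510... → 3308747.5.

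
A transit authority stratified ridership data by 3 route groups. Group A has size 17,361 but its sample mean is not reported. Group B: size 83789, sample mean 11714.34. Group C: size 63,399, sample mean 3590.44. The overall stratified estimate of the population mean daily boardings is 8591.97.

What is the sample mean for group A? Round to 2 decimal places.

11787.16

N = 17361 + 83789 + 63399 = 164549.
Overall total = μ·N = 8591.97·164549 = 1413800071.53.
Subtract the known strata: 83789·11714.34 + 63399·3590.44 = 1209163139.82.
Remaining total for group A: 1413800071.53 − 1209163139.82 = 204636931.71.
Divide by its size: 204636931.71 / 17361 = 11787.1627... → 11787.16.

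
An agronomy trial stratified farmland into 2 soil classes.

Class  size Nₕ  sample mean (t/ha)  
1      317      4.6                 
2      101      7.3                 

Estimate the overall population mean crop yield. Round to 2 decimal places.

5.25

x̄_st = (Σ Nₕx̄ₕ) / (Σ Nₕ) = (317·4.6 + 101·7.3) / 418
= 2195.5 / 418 = 5.2524... → 5.25.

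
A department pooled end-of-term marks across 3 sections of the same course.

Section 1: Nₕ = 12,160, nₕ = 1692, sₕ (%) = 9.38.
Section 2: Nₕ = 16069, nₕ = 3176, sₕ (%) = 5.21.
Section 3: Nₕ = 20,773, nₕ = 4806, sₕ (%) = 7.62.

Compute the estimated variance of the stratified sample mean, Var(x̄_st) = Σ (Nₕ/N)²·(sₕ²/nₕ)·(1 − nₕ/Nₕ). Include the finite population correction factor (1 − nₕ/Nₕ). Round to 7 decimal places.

N = 49002; Wₕ = Nₕ/N.
section 1: (12160/49002)²·9.38²/1692·(1 − 1692/12160) = 0.0027566079
section 2: (16069/49002)²·5.21²/3176·(1 − 3176/16069) = 0.0007374120
section 3: (20773/49002)²·7.62²/4806·(1 − 4806/20773) = 0.0016688646
Sum = 0.0051628845 → 0.0051629.

0.0051629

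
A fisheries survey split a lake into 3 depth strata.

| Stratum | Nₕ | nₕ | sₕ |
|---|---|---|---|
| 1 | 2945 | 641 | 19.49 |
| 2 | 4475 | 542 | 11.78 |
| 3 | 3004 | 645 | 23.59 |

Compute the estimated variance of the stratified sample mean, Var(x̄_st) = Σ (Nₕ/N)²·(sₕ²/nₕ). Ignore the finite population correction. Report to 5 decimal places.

0.16614

N = 10424; Wₕ = Nₕ/N.
stratum 1: (2945/10424)²·19.49²/641 = 0.04730069
stratum 2: (4475/10424)²·11.78²/542 = 0.04718550
stratum 3: (3004/10424)²·23.59²/645 = 0.07165182
Sum = 0.16613801 → 0.16614.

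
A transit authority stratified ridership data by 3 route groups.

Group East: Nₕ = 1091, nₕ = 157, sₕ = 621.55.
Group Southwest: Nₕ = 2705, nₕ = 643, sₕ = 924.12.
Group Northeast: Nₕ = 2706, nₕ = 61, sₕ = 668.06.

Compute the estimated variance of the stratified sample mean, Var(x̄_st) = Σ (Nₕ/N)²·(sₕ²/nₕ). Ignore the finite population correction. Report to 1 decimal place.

1566.4

N = 6502. Term for each stratum: Wₕ²sₕ²/nₕ.
Var(x̄_st) = 69.2800 + 229.8722 + 1267.2513 = 1566.4035 → 1566.4.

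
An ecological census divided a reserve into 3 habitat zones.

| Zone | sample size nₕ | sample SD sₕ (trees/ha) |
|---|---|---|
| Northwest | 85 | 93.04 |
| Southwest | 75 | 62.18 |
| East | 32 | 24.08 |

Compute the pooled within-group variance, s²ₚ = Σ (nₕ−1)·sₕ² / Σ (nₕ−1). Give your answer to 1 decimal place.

Degrees of freedom: 84 + 74 + 31 = 189.
Σ(nₕ−1)sₕ² = 84·8656.4416 + 74·3866.3524 + 31·579.8464 = 1031226.4104.
s²ₚ = 1031226.4104 / 189 = 5456.224... → 5456.2.

5456.2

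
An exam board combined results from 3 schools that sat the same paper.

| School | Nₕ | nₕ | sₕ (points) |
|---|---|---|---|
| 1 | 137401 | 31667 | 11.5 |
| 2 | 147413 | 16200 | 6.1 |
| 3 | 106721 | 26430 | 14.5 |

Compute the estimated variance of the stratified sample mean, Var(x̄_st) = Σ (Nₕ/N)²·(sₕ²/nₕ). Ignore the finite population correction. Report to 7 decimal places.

N = 391535; Wₕ = Nₕ/N.
school 1: (137401/391535)²·11.5²/31667 = 0.0005143128
school 2: (147413/391535)²·6.1²/16200 = 0.0003255930
school 3: (106721/391535)²·14.5²/26430 = 0.0005910135
Sum = 0.0014309194 → 0.0014309.

0.0014309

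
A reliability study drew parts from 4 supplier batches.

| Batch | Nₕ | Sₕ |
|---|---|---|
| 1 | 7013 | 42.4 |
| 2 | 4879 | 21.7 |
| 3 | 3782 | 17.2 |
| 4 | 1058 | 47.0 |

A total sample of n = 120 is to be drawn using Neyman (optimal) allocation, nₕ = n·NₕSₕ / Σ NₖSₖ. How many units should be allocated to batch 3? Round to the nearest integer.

Σ NₕSₕ = 7013·42.4 + 4879·21.7 + 3782·17.2 + 1058·47.0 = 518001.9.
Share for 3: 65050.4/518001.9 = 0.12558.
n_3 = 120 × 0.12558 = 15.070... → 15.

15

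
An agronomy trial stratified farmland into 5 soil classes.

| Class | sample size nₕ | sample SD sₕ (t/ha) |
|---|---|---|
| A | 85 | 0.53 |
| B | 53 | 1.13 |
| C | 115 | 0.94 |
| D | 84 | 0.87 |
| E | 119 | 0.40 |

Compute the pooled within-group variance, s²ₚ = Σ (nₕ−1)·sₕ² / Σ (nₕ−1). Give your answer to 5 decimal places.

0.60405

A: (85−1)·0.53² = 84·0.2809 = 23.5956
B: (53−1)·1.13² = 52·1.2769 = 66.3988
C: (115−1)·0.94² = 114·0.8836 = 100.7304
D: (84−1)·0.87² = 83·0.7569 = 62.8227
E: (119−1)·0.40² = 118·0.16 = 18.88
Numerator = 272.4275; denominator = Σ(nₕ−1) = 451.
s²ₚ = 272.4275/451 = 0.6040521... → 0.60405.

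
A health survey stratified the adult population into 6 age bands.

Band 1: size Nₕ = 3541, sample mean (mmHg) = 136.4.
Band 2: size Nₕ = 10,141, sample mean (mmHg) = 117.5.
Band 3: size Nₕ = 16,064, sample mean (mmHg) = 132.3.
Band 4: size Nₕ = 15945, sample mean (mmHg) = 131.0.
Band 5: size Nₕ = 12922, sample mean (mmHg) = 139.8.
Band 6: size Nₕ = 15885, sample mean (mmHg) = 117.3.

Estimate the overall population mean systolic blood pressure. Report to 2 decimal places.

128.30

x̄_st = (Σ Nₕx̄ₕ) / (Σ Nₕ) = (3541·136.4 + 10141·117.5 + 16064·132.3 + 15945·131.0 + 12922·139.8 + 15885·117.3) / 74498
= 9558428.2 / 74498 = 128.3045... → 128.30.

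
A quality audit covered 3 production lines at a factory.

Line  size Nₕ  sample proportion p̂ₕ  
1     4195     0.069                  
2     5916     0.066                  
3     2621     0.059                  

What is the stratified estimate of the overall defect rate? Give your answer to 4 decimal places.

N = 4195 + 5916 + 2621 = 12732.
Overall proportion = Σ (Nₕ/N)·p̂ₕ.
Σ Nₕp̂ₕ = 289.455 + 390.456 + 154.639 = 834.55.
834.55 / 12732 = 0.065547... → 0.0655.

0.0655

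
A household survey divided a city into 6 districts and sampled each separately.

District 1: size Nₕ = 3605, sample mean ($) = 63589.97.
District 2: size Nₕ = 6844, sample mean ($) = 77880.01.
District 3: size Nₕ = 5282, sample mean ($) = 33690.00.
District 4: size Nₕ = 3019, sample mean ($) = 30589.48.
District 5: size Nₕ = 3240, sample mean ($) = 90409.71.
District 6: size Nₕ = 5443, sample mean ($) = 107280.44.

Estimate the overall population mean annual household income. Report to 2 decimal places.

x̄_st = (Σ Nₕx̄ₕ) / (Σ Nₕ) = (3605·63589.97 + 6844·77880.01 + 5282·33690.00 + 3019·30589.48 + 3240·90409.71 + 5443·107280.44) / 27433
= 1909407745.73 / 27433 = 69602.5861... → 69602.59.

69602.59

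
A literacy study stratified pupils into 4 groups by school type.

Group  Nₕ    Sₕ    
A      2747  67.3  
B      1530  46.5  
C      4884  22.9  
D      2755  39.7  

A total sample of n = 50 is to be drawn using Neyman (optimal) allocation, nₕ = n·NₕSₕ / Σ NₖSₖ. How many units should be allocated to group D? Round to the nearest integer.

11

A: NₕSₕ = 2747·67.3 = 184873.1
B: NₕSₕ = 1530·46.5 = 71145
C: NₕSₕ = 4884·22.9 = 111843.6
D: NₕSₕ = 2755·39.7 = 109373.5
Σ NₕSₕ = 477235.2.
n_D = 50·109373.5/477235.2 = 11.459... → 11.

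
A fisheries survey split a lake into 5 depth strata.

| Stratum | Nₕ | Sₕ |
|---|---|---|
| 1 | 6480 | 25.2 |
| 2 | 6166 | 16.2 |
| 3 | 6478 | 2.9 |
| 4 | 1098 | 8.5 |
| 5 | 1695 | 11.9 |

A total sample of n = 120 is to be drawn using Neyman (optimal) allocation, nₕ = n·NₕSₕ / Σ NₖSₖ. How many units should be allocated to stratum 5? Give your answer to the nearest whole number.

8

Σ NₕSₕ = 6480·25.2 + 6166·16.2 + 6478·2.9 + 1098·8.5 + 1695·11.9 = 311474.9.
Share for 5: 20170.5/311474.9 = 0.06476.
n_5 = 120 × 0.06476 = 7.771... → 8.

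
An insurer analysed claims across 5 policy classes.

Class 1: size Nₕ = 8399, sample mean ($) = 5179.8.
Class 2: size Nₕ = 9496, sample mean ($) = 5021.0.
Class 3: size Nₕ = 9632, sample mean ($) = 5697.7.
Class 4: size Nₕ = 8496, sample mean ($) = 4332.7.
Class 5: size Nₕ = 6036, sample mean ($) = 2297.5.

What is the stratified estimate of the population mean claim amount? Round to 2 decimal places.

4677.79

N = 8399 + 9496 + 9632 + 8496 + 6036 = 42059.
Overall mean = Σ (Nₕ/N)·x̄ₕ — weight by population share, not a simple average.
Σ Nₕx̄ₕ = 8399·5179.8 + 9496·5021.0 + 9632·5697.7 + 8496·4332.7 + 6036·2297.5 = 43505140.2 + 47679416 + 54880246.4 + 36810619.2 + 13867710 = 196743131.8.
Divide by N: 196743131.8 / 42059 = 4677.7891... → 4677.79.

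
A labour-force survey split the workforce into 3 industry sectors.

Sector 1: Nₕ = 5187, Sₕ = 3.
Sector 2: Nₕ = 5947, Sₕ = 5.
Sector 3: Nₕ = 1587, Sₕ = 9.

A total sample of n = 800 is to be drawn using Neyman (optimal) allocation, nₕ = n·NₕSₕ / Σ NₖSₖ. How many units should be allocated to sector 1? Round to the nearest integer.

209

Σ NₕSₕ = 5187·3 + 5947·5 + 1587·9 = 59579.
Share for 1: 15561/59579 = 0.26118.
n_1 = 800 × 0.26118 = 208.946... → 209.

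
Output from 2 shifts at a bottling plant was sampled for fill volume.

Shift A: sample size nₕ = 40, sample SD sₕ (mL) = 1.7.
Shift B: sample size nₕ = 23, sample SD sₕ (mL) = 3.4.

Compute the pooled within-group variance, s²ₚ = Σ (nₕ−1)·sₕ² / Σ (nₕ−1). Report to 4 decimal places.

6.0169

Degrees of freedom: 39 + 22 = 61.
Σ(nₕ−1)sₕ² = 39·2.89 + 22·11.56 = 367.03.
s²ₚ = 367.03 / 61 = 6.016885... → 6.0169.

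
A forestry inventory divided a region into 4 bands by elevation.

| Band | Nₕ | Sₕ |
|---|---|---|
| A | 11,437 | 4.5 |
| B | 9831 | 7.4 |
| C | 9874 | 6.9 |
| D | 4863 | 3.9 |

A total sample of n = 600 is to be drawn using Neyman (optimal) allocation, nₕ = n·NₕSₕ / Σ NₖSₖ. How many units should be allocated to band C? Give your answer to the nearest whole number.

Σ NₕSₕ = 11437·4.5 + 9831·7.4 + 9874·6.9 + 4863·3.9 = 211312.2.
Share for C: 68130.6/211312.2 = 0.32242.
n_C = 600 × 0.32242 = 193.450... → 193.

193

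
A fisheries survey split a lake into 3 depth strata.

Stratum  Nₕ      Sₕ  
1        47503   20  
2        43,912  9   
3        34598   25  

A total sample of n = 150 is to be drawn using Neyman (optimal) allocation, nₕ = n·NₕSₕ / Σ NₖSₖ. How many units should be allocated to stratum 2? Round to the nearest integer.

27

1: NₕSₕ = 47503·20 = 950060
2: NₕSₕ = 43912·9 = 395208
3: NₕSₕ = 34598·25 = 864950
Σ NₕSₕ = 2210218.
n_2 = 150·395208/2210218 = 26.821... → 27.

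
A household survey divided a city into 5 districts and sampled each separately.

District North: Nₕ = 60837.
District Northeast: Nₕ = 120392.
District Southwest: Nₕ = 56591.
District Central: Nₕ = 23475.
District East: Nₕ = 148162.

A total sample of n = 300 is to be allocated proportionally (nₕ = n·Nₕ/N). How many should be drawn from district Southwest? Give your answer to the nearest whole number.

41

Share of district Southwest = 56591/409457 = 0.13821.
Allocate 300 × 0.13821 = 41.463... → 41.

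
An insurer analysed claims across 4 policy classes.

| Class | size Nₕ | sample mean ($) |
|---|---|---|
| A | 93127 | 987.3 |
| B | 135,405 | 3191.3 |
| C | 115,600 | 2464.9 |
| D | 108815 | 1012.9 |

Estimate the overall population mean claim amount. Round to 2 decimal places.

N = 452947; weights Wₕ = Nₕ/N = (0.2056, 0.2989, 0.2552, 0.2402).
x̄_st = Σ Wₕ·x̄ₕ = 0.2056·987.3 + 0.2989·3191.3 + 0.2552·2464.9 + 0.2402·1012.9 ≈ 2029.4282...
→ 2029.43.

2029.43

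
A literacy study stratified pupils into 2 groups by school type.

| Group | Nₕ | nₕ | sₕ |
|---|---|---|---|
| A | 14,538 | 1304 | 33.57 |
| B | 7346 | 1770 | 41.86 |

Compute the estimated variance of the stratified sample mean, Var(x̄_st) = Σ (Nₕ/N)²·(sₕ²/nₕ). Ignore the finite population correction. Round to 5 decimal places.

N = 21884; Wₕ = Nₕ/N.
group A: (14538/21884)²·33.57²/1304 = 0.38140028
group B: (7346/21884)²·41.86²/1770 = 0.11155104
Sum = 0.49295132 → 0.49295.

0.49295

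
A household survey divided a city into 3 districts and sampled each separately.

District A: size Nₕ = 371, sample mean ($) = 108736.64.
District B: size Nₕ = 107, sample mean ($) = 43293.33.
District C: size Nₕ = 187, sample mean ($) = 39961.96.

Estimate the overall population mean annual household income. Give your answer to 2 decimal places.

N = 371 + 107 + 187 = 665.
The stratified mean weights each stratum mean by its population share Nₕ/N.
Σ Nₕx̄ₕ = 371·108736.64 + 107·43293.33 + 187·39961.96 = 40341293.44 + 4632386.31 + 7472886.52 = 52446566.27.
Divide by N: 52446566.27 / 665 = 78867.0169... → 78867.02.

78867.02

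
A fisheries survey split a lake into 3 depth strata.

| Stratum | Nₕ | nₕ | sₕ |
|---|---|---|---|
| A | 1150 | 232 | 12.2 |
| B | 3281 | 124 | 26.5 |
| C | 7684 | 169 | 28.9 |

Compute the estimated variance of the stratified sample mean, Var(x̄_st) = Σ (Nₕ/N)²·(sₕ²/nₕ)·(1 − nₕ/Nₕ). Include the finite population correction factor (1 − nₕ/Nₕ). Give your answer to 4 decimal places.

N = 12115. Term for each stratum: Wₕ²sₕ²/nₕ·(1−nₕ/Nₕ).
Var(x̄_st) = 0.0046145 + 0.3996723 + 1.9443681 = 2.3486549 → 2.3487.

2.3487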